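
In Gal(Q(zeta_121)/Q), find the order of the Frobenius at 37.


The Frobenius at p in Gal(Q(zeta_n)/Q) = (Z/nZ)* is the class of p, so its order is ord_121(37), the smallest k >= 1 with 37^k = 1 mod 121.
n = 121 = 11^2, phi(121) = 110; the order divides phi(n).
Divisors of 110: 1, 2, 5, 10, 11, 22, 55, 110
Repeated squaring mod 121: 37^1 = 37, 37^2 = 38, 37^4 = 113, 37^8 = 64, 37^16 = 103, 37^32 = 82, 37^64 = 69
Test divisors in increasing order:
  k=1: 37^1 = 37 mod 121
  k=2: 37^2 = 38 mod 121
  k=5: 37^5 = 113 * 37 = 67 mod 121
  k=10: 37^10 = 64 * 38 = 12 mod 121
  k=11: 37^11 = 64 * 38 * 37 = 81 mod 121
  k=22: 37^22 = 103 * 113 * 38 = 27 mod 121
  k=55: 37^55 = 82 * 103 * 113 * 38 * 37 = 1 mod 121  <- first divisor giving 1
Order = 55

55


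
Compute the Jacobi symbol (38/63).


Compute (38/63) via quadratic reciprocity:
  pull out 2: (2/63) = +1  (since 63 mod 8 = 7)
  reciprocity: (19/63) -> -(63/19)
  reduce: (6/19)
  pull out 2: (2/19) = -1  (since 19 mod 8 = 3)
  reciprocity: (3/19) -> -(19/3)
  reduce: (1/3)
  (1/3) = 1
Product of signs = -1

-1


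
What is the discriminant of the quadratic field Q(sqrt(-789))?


For K = Q(sqrt(d)) with d squarefree: disc(K) = d if d = 1 mod 4, and disc(K) = 4d if d = 2 or 3 mod 4.
Here d = -789, and d mod 4 = 3.
d = 3 mod 4, not 1 (O_K = Z[sqrt(d)]), so disc(K) = 4d = 4 * (-789) = -3156

-3156


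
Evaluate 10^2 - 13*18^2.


x^2 - d*y^2
= 10^2 - 13*18^2
= 100 - 4212
= -4112

-4112


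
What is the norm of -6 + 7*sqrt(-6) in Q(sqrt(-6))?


N(a + b*sqrt(d)) = a^2 - d*b^2
= (-6)^2 - (-6)*(7)^2
= 36 + 294
= 330

330


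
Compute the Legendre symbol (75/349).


p = 349 is prime, so compute (75/349) with the reciprocity algorithm (Jacobi-symbol steps: pull out 2s via (2/n), flip via reciprocity, reduce):
  reciprocity: (75/349) -> +(349/75)
  reduce: (49/75)
  reciprocity: (49/75) -> +(75/49)
  reduce: (26/49)
  pull out 2: (2/49) = +1  (since 49 mod 8 = 1)
  reciprocity: (13/49) -> +(49/13)
  reduce: (10/13)
  pull out 2: (2/13) = -1  (since 13 mod 8 = 5)
  reciprocity: (5/13) -> +(13/5)
  reduce: (3/5)
  reciprocity: (3/5) -> +(5/3)
  reduce: (2/3)
  pull out 2: (2/3) = -1  (since 3 mod 8 = 3)
  (1/3) = 1
Product of signs = 1
(75/349) = 1

1


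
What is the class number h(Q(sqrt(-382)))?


K = Q(sqrt(-382)). d mod 4 = 2, so D = disc(K) = 4d = -1528
h(K) equals the number of primitive reduced positive-definite forms (a, b, c) = a*x^2 + b*x*y + c*y^2 with b^2 - 4ac = D,
where reduced means |b| <= a <= c, with b >= 0 whenever |b| = a or a = c, and primitive means gcd(a, b, c) = 1.
Reduced forces 3a^2 <= |D| = 1528, so 1 <= a <= 22; b must have the parity of D, and c = (b^2 - D)/(4a) must be an integer >= a.
Enumerate a = 1..22, b in [-a, a]:
  a=1: (1, 0, 382)  [1]
  a=2: (2, 0, 191)  [1]
  a=3..10: none
  a=11: (11, -10, 37), (11, 10, 37)  [2]
  a=12..16: none
  a=17: (17, -6, 23), (17, 6, 23)  [2]
  a=18: none
  a=19: (19, -12, 22), (19, 12, 22)  [2]
  a=20..22: none
Total reduced forms: 1 + 1 + 2 + 2 + 2 = 8
h = 8

8


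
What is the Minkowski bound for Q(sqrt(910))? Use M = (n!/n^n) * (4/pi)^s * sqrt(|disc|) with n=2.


d = 910, d mod 4 = 2, so disc(K) = 4d = 3640; |disc(K)| = 3640
Real quadratic field, so n = 2, s = r2 = 0, r1 = 2
M = (n!/n^n) * (4/pi)^s * sqrt(|disc(K)|) = (2!/2^2) * (4/pi)^0 * sqrt(3640)
= 0.5 * 1.000000 * 60.332413
= 30.1662

30.1662


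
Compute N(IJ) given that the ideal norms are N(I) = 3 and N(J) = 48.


N(IJ) = N(I) * N(J)
= 3 * 48
= 144

144


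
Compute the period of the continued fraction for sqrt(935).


Run the CF algorithm for sqrt(935).
a_0 = floor(sqrt(935)) = 30; set m_0=0, q_0=1.
Recurrence: m' = q*a - m,  q' = (d - m'^2)/q,  a' = floor((a_0 + m')/q').
  step 1: m=30, q=35, a=1
  step 2: m=5, q=26, a=1
  step 3: m=21, q=19, a=2
  step 4: m=17, q=34, a=1
  step 5: m=17, q=19, a=2
  step 6: m=21, q=26, a=1
  step 7: m=5, q=35, a=1
  step 8: m=30, q=1, a=60
a_8 = 2*a_0 = 60, so the period closes here.
sqrt(935) = [30; 1, 1, 2, 1, 2, 1, 1, 60]
Period length = 8

8


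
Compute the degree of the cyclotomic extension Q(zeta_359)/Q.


The degree equals Euler's totient phi(359).
359 = 359
phi(359) = 358

358


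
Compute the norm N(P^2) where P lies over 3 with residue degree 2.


N(P^a) = p^(a*f)
= 3^(2*2)
= 3^4
= 81

81


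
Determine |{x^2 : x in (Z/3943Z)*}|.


For prime p, the number of non-zero quadratic residues is (p-1)/2.
= (3943-1)/2
= 1971

1971


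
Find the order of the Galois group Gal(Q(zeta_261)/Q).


|Gal(Q(zeta_261)/Q)| = phi(261)
= 168

168


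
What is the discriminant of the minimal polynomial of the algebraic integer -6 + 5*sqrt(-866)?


The element -6 + 5*sqrt(-866) has minimal polynomial:
x^2 + 12*x + 21686
Discriminant = (12)^2 - 4*(21686)
= 144 - 86744
= -86600

-86600


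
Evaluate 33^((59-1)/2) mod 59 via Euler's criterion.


p = 59 is prime and the exponent is (p-1)/2 = 29, so by Euler's criterion 33^29 = (33/59) = +1 or -1 mod 59.
Compute by square-and-multiply:
  29 = 16 + 8 + 4 + 1 (binary 11101)
  Repeated squaring mod 59: 33^1 = 33, 33^2 = 27, 33^4 = 21, 33^8 = 28, 33^16 = 17
  33^29 = 33^16 * 33^8 * 33^4 * 33^1 = 17 * 28 * 21 * 33 mod 59
    17 * 28 = 476 = 4 mod 59
    4 * 21 = 84 = 25 mod 59
    25 * 33 = 825 = 58 mod 59
  33^29 = 58 mod 59
Result 58 = p - 1 = -1 mod 59: 33 is a quadratic non-residue mod 59. As a residue in [0, p-1] the value is 58.
33^29 mod 59 = 58

58


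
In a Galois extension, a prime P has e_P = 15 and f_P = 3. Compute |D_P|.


|D_P| = e * f
= 15 * 3
= 45

45


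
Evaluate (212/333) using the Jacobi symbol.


Compute (212/333) via quadratic reciprocity:
  pull out 2: (2/333) = -1  (since 333 mod 8 = 5)
  pull out 2: (2/333) = -1  (since 333 mod 8 = 5)
  reciprocity: (53/333) -> +(333/53)
  reduce: (15/53)
  reciprocity: (15/53) -> +(53/15)
  reduce: (8/15)
  pull out 2: (2/15) = +1  (since 15 mod 8 = 7)
  pull out 2: (2/15) = +1  (since 15 mod 8 = 7)
  pull out 2: (2/15) = +1  (since 15 mod 8 = 7)
  (1/15) = 1
Product of signs = 1

1


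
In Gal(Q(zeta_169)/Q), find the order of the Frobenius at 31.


The Frobenius at p in Gal(Q(zeta_n)/Q) = (Z/nZ)* is the class of p, so its order is ord_169(31), the smallest k >= 1 with 31^k = 1 mod 169.
n = 169 = 13^2, phi(169) = 156; the order divides phi(n).
Divisors of 156: 1, 2, 3, 4, 6, 12, 13, 26, 39, 52, 78, 156
Repeated squaring mod 169: 31^1 = 31, 31^2 = 116, 31^4 = 105, 31^8 = 40, 31^16 = 79, 31^32 = 157, 31^64 = 144, 31^128 = 118
Test divisors in increasing order:
  k=1: 31^1 = 31 mod 169
  k=2: 31^2 = 116 mod 169
  k=3: 31^3 = 116 * 31 = 47 mod 169
  k=4: 31^4 = 105 mod 169
  k=6: 31^6 = 105 * 116 = 12 mod 169
  k=12: 31^12 = 40 * 105 = 144 mod 169
  k=13: 31^13 = 40 * 105 * 31 = 70 mod 169
  k=26: 31^26 = 79 * 40 * 116 = 168 mod 169
  k=39: 31^39 = 157 * 105 * 116 * 31 = 99 mod 169
  k=52: 31^52 = 157 * 79 * 105 = 1 mod 169  <- first divisor giving 1
Order = 52

52


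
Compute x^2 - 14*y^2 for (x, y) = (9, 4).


x^2 - d*y^2
= 9^2 - 14*4^2
= 81 - 224
= -143

-143


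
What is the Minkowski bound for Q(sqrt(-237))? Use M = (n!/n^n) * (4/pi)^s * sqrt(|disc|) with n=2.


d = -237, d mod 4 = 3, so disc(K) = 4d = -948; |disc(K)| = 948
Imaginary quadratic field, so n = 2, s = r2 = 1, r1 = 0
M = (n!/n^n) * (4/pi)^s * sqrt(|disc(K)|) = (2!/2^2) * (4/pi)^1 * sqrt(948)
= 0.5 * 1.273240 * 30.789609
= 19.6013

19.6013


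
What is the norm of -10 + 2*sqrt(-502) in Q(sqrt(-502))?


N(a + b*sqrt(d)) = a^2 - d*b^2
= (-10)^2 - (-502)*(2)^2
= 100 + 2008
= 2108

2108


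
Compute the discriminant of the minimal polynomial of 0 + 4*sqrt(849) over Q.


The element 0 + 4*sqrt(849) has minimal polynomial:
x^2 + 0*x - 13584
Discriminant = (0)^2 - 4*(-13584)
= 0 + 54336
= 54336

54336


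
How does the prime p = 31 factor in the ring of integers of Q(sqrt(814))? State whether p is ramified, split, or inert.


K = Q(sqrt(814)). Since d mod 4 = 2, disc(K) = 3256.
Check p | disc: 3256 mod 31 = 1.
p does not divide disc. Compute Legendre symbol (d/p):
8^((31-1)/2) mod 31 = 1
(d/p) = 1, so p splits: (p) = P*P' with e=1, f=1, g=2.
Therefore p is split.

split


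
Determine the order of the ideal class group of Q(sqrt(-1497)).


K = Q(sqrt(-1497)). d mod 4 = 3, so D = disc(K) = 4d = -5988
h(K) equals the number of primitive reduced positive-definite forms (a, b, c) = a*x^2 + b*x*y + c*y^2 with b^2 - 4ac = D,
where reduced means |b| <= a <= c, with b >= 0 whenever |b| = a or a = c, and primitive means gcd(a, b, c) = 1.
Reduced forces 3a^2 <= |D| = 5988, so 1 <= a <= 44; b must have the parity of D, and c = (b^2 - D)/(4a) must be an integer >= a.
Enumerate a = 1..44, b in [-a, a]:
  a=1: (1, 0, 1497)  [1]
  a=2: (2, 2, 749)  [1]
  a=3: (3, 0, 499)  [1]
  a=4..5: none
  a=6: (6, 6, 251)  [1]
  a=7: (7, -2, 214), (7, 2, 214)  [2]
  a=8..13: none
  a=14: (14, -2, 107), (14, 2, 107)  [2]
  a=15..16: none
  a=17: (17, -8, 89), (17, 8, 89)  [2]
  a=18: none
  a=19: (19, -4, 79), (19, 4, 79)  [2]
  a=20: none
  a=21: (21, -12, 73), (21, 12, 73)  [2]
  a=22..33: none
  a=34: (34, -26, 49), (34, 26, 49)  [2]
  a=35..37: none
  a=38: (38, -34, 47), (38, 34, 47)  [2]
  a=39..40: none
  a=41: (41, -30, 42), (41, 30, 42)  [2]
  a=42..44: none
Total reduced forms: 1 + 1 + 1 + 1 + 2 + 2 + 2 + 2 + 2 + 2 + 2 + 2 = 20
h = 20

20


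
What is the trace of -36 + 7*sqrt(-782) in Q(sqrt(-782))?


Tr(a + b*sqrt(d)) = (a + b*sqrt(d)) + (a - b*sqrt(d)) = 2a
= 2 * (-36)
= -72

-72


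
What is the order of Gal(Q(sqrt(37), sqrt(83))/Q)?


The 2 square roots of distinct primes are multiplicatively independent over Q,
so [K:Q] = 2^2 and Gal(K/Q) is isomorphic to (Z/2Z)^2.
|Gal| = 2^2 = 4

4


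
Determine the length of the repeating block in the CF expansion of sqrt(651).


Run the CF algorithm for sqrt(651).
a_0 = floor(sqrt(651)) = 25; set m_0=0, q_0=1.
Recurrence: m' = q*a - m,  q' = (d - m'^2)/q,  a' = floor((a_0 + m')/q').
  step 1: m=25, q=26, a=1
  step 2: m=1, q=25, a=1
  step 3: m=24, q=3, a=16
  step 4: m=24, q=25, a=1
  step 5: m=1, q=26, a=1
  step 6: m=25, q=1, a=50
a_6 = 2*a_0 = 50, so the period closes here.
sqrt(651) = [25; 1, 1, 16, 1, 1, 50]
Period length = 6

6


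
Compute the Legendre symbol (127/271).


p = 271 is prime, so compute (127/271) with the reciprocity algorithm (Jacobi-symbol steps: pull out 2s via (2/n), flip via reciprocity, reduce):
  reciprocity: (127/271) -> -(271/127)
  reduce: (17/127)
  reciprocity: (17/127) -> +(127/17)
  reduce: (8/17)
  pull out 2: (2/17) = +1  (since 17 mod 8 = 1)
  pull out 2: (2/17) = +1  (since 17 mod 8 = 1)
  pull out 2: (2/17) = +1  (since 17 mod 8 = 1)
  (1/17) = 1
Product of signs = -1
(127/271) = -1

-1


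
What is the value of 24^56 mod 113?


p = 113 is prime and the exponent is (p-1)/2 = 56, so by Euler's criterion 24^56 = (24/113) = +1 or -1 mod 113.
Compute by square-and-multiply:
  56 = 32 + 16 + 8 (binary 111000)
  Repeated squaring mod 113: 24^1 = 24, 24^2 = 11, 24^4 = 8, 24^8 = 64, 24^16 = 28, 24^32 = 106
  24^56 = 24^32 * 24^16 * 24^8 = 106 * 28 * 64 mod 113
    106 * 28 = 2968 = 30 mod 113
    30 * 64 = 1920 = 112 mod 113
  24^56 = 112 mod 113
Result 112 = p - 1 = -1 mod 113: 24 is a quadratic non-residue mod 113. As a residue in [0, p-1] the value is 112.
24^56 mod 113 = 112

112


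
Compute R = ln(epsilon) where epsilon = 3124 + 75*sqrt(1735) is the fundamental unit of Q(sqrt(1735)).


epsilon = 3124 + 75*sqrt(1735)
= 6247.9998
R = ln(6247.9998)
= 8.7400

8.7400


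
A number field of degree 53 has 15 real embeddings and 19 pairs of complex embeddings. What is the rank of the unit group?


By Dirichlet's unit theorem:
rank = r1 + r2 - 1
= 15 + 19 - 1
= 33

33


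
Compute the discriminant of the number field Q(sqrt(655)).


For K = Q(sqrt(d)) with d squarefree: disc(K) = d if d = 1 mod 4, and disc(K) = 4d if d = 2 or 3 mod 4.
Here d = 655, and d mod 4 = 3.
d = 3 mod 4, not 1 (O_K = Z[sqrt(d)]), so disc(K) = 4d = 4 * (655) = 2620

2620


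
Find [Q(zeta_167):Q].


The degree equals Euler's totient phi(167).
167 = 167
phi(167) = 166

166


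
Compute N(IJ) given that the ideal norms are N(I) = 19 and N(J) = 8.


N(IJ) = N(I) * N(J)
= 19 * 8
= 152

152


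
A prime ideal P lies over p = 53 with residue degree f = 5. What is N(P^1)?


N(P^a) = p^(a*f)
= 53^(1*5)
= 53^5
= 418195493

418195493


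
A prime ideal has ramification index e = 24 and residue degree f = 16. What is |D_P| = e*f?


|D_P| = e * f
= 24 * 16
= 384

384


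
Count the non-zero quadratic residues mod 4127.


For prime p, the number of non-zero quadratic residues is (p-1)/2.
= (4127-1)/2
= 2063

2063


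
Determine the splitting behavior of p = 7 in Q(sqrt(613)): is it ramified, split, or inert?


K = Q(sqrt(613)). Since d mod 4 = 1, disc(K) = 613.
Check p | disc: 613 mod 7 = 4.
p does not divide disc. Compute Legendre symbol (d/p):
4^((7-1)/2) mod 7 = 1
(d/p) = 1, so p splits: (p) = P*P' with e=1, f=1, g=2.
Therefore p is split.

split


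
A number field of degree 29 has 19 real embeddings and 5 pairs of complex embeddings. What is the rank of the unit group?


By Dirichlet's unit theorem:
rank = r1 + r2 - 1
= 19 + 5 - 1
= 23

23


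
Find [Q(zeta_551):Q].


The degree equals Euler's totient phi(551).
551 = 19 * 29
phi(551) = 504

504


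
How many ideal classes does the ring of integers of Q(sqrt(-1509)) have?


K = Q(sqrt(-1509)). d mod 4 = 3, so D = disc(K) = 4d = -6036
h(K) equals the number of primitive reduced positive-definite forms (a, b, c) = a*x^2 + b*x*y + c*y^2 with b^2 - 4ac = D,
where reduced means |b| <= a <= c, with b >= 0 whenever |b| = a or a = c, and primitive means gcd(a, b, c) = 1.
Reduced forces 3a^2 <= |D| = 6036, so 1 <= a <= 44; b must have the parity of D, and c = (b^2 - D)/(4a) must be an integer >= a.
Enumerate a = 1..44, b in [-a, a]:
  a=1: (1, 0, 1509)  [1]
  a=2: (2, 2, 755)  [1]
  a=3: (3, 0, 503)  [1]
  a=4: none
  a=5: (5, -2, 302), (5, 2, 302)  [2]
  a=6: (6, 6, 253)  [1]
  a=7..9: none
  a=10: (10, -2, 151), (10, 2, 151)  [2]
  a=11: (11, -6, 138), (11, 6, 138)  [2]
  a=12: none
  a=13: (13, -10, 118), (13, 10, 118)  [2]
  a=14: none
  a=15: (15, -12, 103), (15, 12, 103)  [2]
  a=16: none
  a=17: (17, -4, 89), (17, 4, 89)  [2]
  a=18: none
  a=19: (19, -14, 82), (19, 14, 82)  [2]
  a=20..21: none
  a=22: (22, -6, 69), (22, 6, 69)  [2]
  a=23: (23, -6, 66), (23, 6, 66)  [2]
  a=24: none
  a=25: (25, -8, 61), (25, 8, 61)  [2]
  a=26: (26, -10, 59), (26, 10, 59)  [2]
  a=27..28: none
  a=29: (29, -24, 57), (29, 24, 57)  [2]
  a=30: (30, -18, 53), (30, 18, 53)  [2]
  a=31: (31, -28, 55), (31, 28, 55)  [2]
  a=32: none
  a=33: (33, -6, 46), (33, 6, 46)  [2]
  a=34: (34, -30, 51), (34, 30, 51)  [2]
  a=35..37: none
  a=38: (38, -14, 41), (38, 14, 41)  [2]
  a=39: (39, -36, 47), (39, 36, 47)  [2]
  a=40..44: none
Total reduced forms: 1 + 1 + 1 + 2 + 1 + 2 + 2 + 2 + 2 + 2 + 2 + 2 + 2 + 2 + 2 + 2 + 2 + 2 + 2 + 2 + 2 + 2 = 40
h = 40

40


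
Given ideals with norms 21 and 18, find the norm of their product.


N(IJ) = N(I) * N(J)
= 21 * 18
= 378

378


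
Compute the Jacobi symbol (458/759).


Compute (458/759) via quadratic reciprocity:
  pull out 2: (2/759) = +1  (since 759 mod 8 = 7)
  reciprocity: (229/759) -> +(759/229)
  reduce: (72/229)
  pull out 2: (2/229) = -1  (since 229 mod 8 = 5)
  pull out 2: (2/229) = -1  (since 229 mod 8 = 5)
  pull out 2: (2/229) = -1  (since 229 mod 8 = 5)
  reciprocity: (9/229) -> +(229/9)
  reduce: (4/9)
  pull out 2: (2/9) = +1  (since 9 mod 8 = 1)
  pull out 2: (2/9) = +1  (since 9 mod 8 = 1)
  (1/9) = 1
Product of signs = -1

-1


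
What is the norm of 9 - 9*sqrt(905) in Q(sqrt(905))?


N(a + b*sqrt(d)) = a^2 - d*b^2
= (9)^2 - (905)*(-9)^2
= 81 - 73305
= -73224

-73224


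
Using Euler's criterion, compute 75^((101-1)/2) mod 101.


p = 101 is prime and the exponent is (p-1)/2 = 50, so by Euler's criterion 75^50 = (75/101) = +1 or -1 mod 101.
Compute by square-and-multiply:
  50 = 32 + 16 + 2 (binary 110010)
  Repeated squaring mod 101: 75^1 = 75, 75^2 = 70, 75^4 = 52, 75^8 = 78, 75^16 = 24, 75^32 = 71
  75^50 = 75^32 * 75^16 * 75^2 = 71 * 24 * 70 mod 101
    71 * 24 = 1704 = 88 mod 101
    88 * 70 = 6160 = 100 mod 101
  75^50 = 100 mod 101
Result 100 = p - 1 = -1 mod 101: 75 is a quadratic non-residue mod 101. As a residue in [0, p-1] the value is 100.
75^50 mod 101 = 100

100


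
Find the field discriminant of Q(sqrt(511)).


For K = Q(sqrt(d)) with d squarefree: disc(K) = d if d = 1 mod 4, and disc(K) = 4d if d = 2 or 3 mod 4.
Here d = 511, and d mod 4 = 3.
d = 3 mod 4, not 1 (O_K = Z[sqrt(d)]), so disc(K) = 4d = 4 * (511) = 2044

2044


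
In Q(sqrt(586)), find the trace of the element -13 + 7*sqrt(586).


Tr(a + b*sqrt(d)) = (a + b*sqrt(d)) + (a - b*sqrt(d)) = 2a
= 2 * (-13)
= -26

-26


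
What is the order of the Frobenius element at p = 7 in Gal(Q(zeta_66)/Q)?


The Frobenius at p in Gal(Q(zeta_n)/Q) = (Z/nZ)* is the class of p, so its order is ord_66(7), the smallest k >= 1 with 7^k = 1 mod 66.
n = 66 = 2 * 3 * 11, phi(66) = 20; the order divides phi(n).
Divisors of 20: 1, 2, 4, 5, 10, 20
Repeated squaring mod 66: 7^1 = 7, 7^2 = 49, 7^4 = 25, 7^8 = 31, 7^16 = 37
Test divisors in increasing order:
  k=1: 7^1 = 7 mod 66
  k=2: 7^2 = 49 mod 66
  k=4: 7^4 = 25 mod 66
  k=5: 7^5 = 25 * 7 = 43 mod 66
  k=10: 7^10 = 31 * 49 = 1 mod 66  <- first divisor giving 1
Order = 10

10


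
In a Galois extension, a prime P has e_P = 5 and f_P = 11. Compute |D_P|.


|D_P| = e * f
= 5 * 11
= 55

55


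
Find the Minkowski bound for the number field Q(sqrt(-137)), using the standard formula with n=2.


d = -137, d mod 4 = 3, so disc(K) = 4d = -548; |disc(K)| = 548
Imaginary quadratic field, so n = 2, s = r2 = 1, r1 = 0
M = (n!/n^n) * (4/pi)^s * sqrt(|disc(K)|) = (2!/2^2) * (4/pi)^1 * sqrt(548)
= 0.5 * 1.273240 * 23.409400
= 14.9029

14.9029


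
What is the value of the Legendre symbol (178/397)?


p = 397 is prime, so compute (178/397) with the reciprocity algorithm (Jacobi-symbol steps: pull out 2s via (2/n), flip via reciprocity, reduce):
  pull out 2: (2/397) = -1  (since 397 mod 8 = 5)
  reciprocity: (89/397) -> +(397/89)
  reduce: (41/89)
  reciprocity: (41/89) -> +(89/41)
  reduce: (7/41)
  reciprocity: (7/41) -> +(41/7)
  reduce: (6/7)
  pull out 2: (2/7) = +1  (since 7 mod 8 = 7)
  reciprocity: (3/7) -> -(7/3)
  reduce: (1/3)
  (1/3) = 1
Product of signs = 1
(178/397) = 1

1


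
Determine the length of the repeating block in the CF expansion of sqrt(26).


Run the CF algorithm for sqrt(26).
a_0 = floor(sqrt(26)) = 5; set m_0=0, q_0=1.
Recurrence: m' = q*a - m,  q' = (d - m'^2)/q,  a' = floor((a_0 + m')/q').
  step 1: m=5, q=1, a=10
a_1 = 2*a_0 = 10, so the period closes here.
sqrt(26) = [5; 10]
Period length = 1

1


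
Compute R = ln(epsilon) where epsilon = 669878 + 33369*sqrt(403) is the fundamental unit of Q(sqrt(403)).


epsilon = 669878 + 33369*sqrt(403)
= 1.3398e+06
R = ln(1.3398e+06)
= 14.1080

14.1080


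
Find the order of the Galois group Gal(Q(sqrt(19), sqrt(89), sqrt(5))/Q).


The 3 square roots of distinct primes are multiplicatively independent over Q,
so [K:Q] = 2^3 and Gal(K/Q) is isomorphic to (Z/2Z)^3.
|Gal| = 2^3 = 8

8


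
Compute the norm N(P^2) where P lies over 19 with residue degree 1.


N(P^a) = p^(a*f)
= 19^(2*1)
= 19^2
= 361

361


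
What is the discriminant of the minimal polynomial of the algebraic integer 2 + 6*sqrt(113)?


The element 2 + 6*sqrt(113) has minimal polynomial:
x^2 - 4*x - 4064
Discriminant = (-4)^2 - 4*(-4064)
= 16 + 16256
= 16272

16272


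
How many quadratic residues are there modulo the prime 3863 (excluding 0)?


For prime p, the number of non-zero quadratic residues is (p-1)/2.
= (3863-1)/2
= 1931

1931


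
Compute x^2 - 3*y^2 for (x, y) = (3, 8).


x^2 - d*y^2
= 3^2 - 3*8^2
= 9 - 192
= -183

-183


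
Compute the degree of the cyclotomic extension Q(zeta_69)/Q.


The degree equals Euler's totient phi(69).
69 = 3 * 23
phi(69) = 44

44


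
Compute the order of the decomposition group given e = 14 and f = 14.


|D_P| = e * f
= 14 * 14
= 196

196


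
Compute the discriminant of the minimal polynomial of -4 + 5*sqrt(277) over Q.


The element -4 + 5*sqrt(277) has minimal polynomial:
x^2 + 8*x - 6909
Discriminant = (8)^2 - 4*(-6909)
= 64 + 27636
= 27700

27700


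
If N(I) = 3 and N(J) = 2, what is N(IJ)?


N(IJ) = N(I) * N(J)
= 3 * 2
= 6

6


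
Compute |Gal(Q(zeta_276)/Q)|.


|Gal(Q(zeta_276)/Q)| = phi(276)
= 88

88


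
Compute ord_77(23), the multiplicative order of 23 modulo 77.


We want ord_77(23), the smallest k >= 1 with 23^k = 1 mod 77.
n = 77 = 7 * 11, phi(77) = 60; the order divides phi(n).
Divisors of 60: 1, 2, 3, 4, 5, 6, 10, 12, 15, 20, 30, 60
Repeated squaring mod 77: 23^1 = 23, 23^2 = 67, 23^4 = 23, 23^8 = 67, 23^16 = 23, 23^32 = 67
Test divisors in increasing order:
  k=1: 23^1 = 23 mod 77
  k=2: 23^2 = 67 mod 77
  k=3: 23^3 = 67 * 23 = 1 mod 77  <- first divisor giving 1
Order = 3

3


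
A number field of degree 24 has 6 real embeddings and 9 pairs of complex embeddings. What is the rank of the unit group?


By Dirichlet's unit theorem:
rank = r1 + r2 - 1
= 6 + 9 - 1
= 14

14


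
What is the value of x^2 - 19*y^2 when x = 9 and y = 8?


x^2 - d*y^2
= 9^2 - 19*8^2
= 81 - 1216
= -1135

-1135


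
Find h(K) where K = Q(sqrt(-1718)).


K = Q(sqrt(-1718)). d mod 4 = 2, so D = disc(K) = 4d = -6872
h(K) equals the number of primitive reduced positive-definite forms (a, b, c) = a*x^2 + b*x*y + c*y^2 with b^2 - 4ac = D,
where reduced means |b| <= a <= c, with b >= 0 whenever |b| = a or a = c, and primitive means gcd(a, b, c) = 1.
Reduced forces 3a^2 <= |D| = 6872, so 1 <= a <= 47; b must have the parity of D, and c = (b^2 - D)/(4a) must be an integer >= a.
Enumerate a = 1..47, b in [-a, a]:
  a=1: (1, 0, 1718)  [1]
  a=2: (2, 0, 859)  [1]
  a=3: (3, -2, 573), (3, 2, 573)  [2]
  a=4..5: none
  a=6: (6, -4, 287), (6, 4, 287)  [2]
  a=7: (7, -4, 246), (7, 4, 246)  [2]
  a=8: none
  a=9: (9, -2, 191), (9, 2, 191)  [2]
  a=10: none
  a=11: (11, -6, 157), (11, 6, 157)  [2]
  a=12..13: none
  a=14: (14, -4, 123), (14, 4, 123)  [2]
  a=15..16: none
  a=17: (17, -8, 102), (17, 8, 102)  [2]
  a=18: (18, -16, 99), (18, 16, 99)  [2]
  a=19: (19, -14, 93), (19, 14, 93)  [2]
  a=20: none
  a=21: (21, -10, 83), (21, -4, 82), (21, 4, 82), (21, 10, 83)  [4]
  a=22: (22, -16, 81), (22, 16, 81)  [2]
  a=23..26: none
  a=27: (27, -16, 66), (27, 16, 66)  [2]
  a=28: none
  a=29: (29, -28, 66), (29, 28, 66)  [2]
  a=30: none
  a=31: (31, -14, 57), (31, 14, 57)  [2]
  a=32: none
  a=33: (33, -28, 58), (33, -16, 54), (33, 16, 54), (33, 28, 58)  [4]
  a=34: (34, -8, 51), (34, 8, 51)  [2]
  a=35..36: none
  a=37: (37, -26, 51), (37, 26, 51)  [2]
  a=38: (38, -24, 49), (38, 24, 49)  [2]
  a=39..40: none
  a=41: (41, -4, 42), (41, 4, 42)  [2]
  a=42: (42, -32, 47), (42, 32, 47)  [2]
  a=43..47: none
Total reduced forms: 1 + 1 + 2 + 2 + 2 + 2 + 2 + 2 + 2 + 2 + 2 + 4 + 2 + 2 + 2 + 2 + 4 + 2 + 2 + 2 + 2 + 2 = 46
h = 46

46


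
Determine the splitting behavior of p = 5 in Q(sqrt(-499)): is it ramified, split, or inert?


K = Q(sqrt(-499)). Since d mod 4 = 1, disc(K) = -499.
Check p | disc: -499 mod 5 = 1.
p does not divide disc. Compute Legendre symbol (d/p):
1^((5-1)/2) mod 5 = 1
(d/p) = 1, so p splits: (p) = P*P' with e=1, f=1, g=2.
Therefore p is split.

split


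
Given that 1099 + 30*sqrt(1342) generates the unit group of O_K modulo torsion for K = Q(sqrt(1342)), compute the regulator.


epsilon = 1099 + 30*sqrt(1342)
= 2197.9995
R = ln(2197.9995)
= 7.6953

7.6953


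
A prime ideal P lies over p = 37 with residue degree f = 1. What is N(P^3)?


N(P^a) = p^(a*f)
= 37^(3*1)
= 37^3
= 50653

50653


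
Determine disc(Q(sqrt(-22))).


For K = Q(sqrt(d)) with d squarefree: disc(K) = d if d = 1 mod 4, and disc(K) = 4d if d = 2 or 3 mod 4.
Here d = -22, and d mod 4 = 2.
d = 2 mod 4, not 1 (O_K = Z[sqrt(d)]), so disc(K) = 4d = 4 * (-22) = -88

-88


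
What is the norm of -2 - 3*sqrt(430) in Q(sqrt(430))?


N(a + b*sqrt(d)) = a^2 - d*b^2
= (-2)^2 - (430)*(-3)^2
= 4 - 3870
= -3866

-3866


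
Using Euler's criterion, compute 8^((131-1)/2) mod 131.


p = 131 is prime and the exponent is (p-1)/2 = 65, so by Euler's criterion 8^65 = (8/131) = +1 or -1 mod 131.
Compute by square-and-multiply:
  65 = 64 + 1 (binary 1000001)
  Repeated squaring mod 131: 8^1 = 8, 8^2 = 64, 8^4 = 35, 8^8 = 46, 8^16 = 20, 8^32 = 7, 8^64 = 49
  8^65 = 8^64 * 8^1 = 49 * 8 mod 131
    49 * 8 = 392 = 130 mod 131
  8^65 = 130 mod 131
Result 130 = p - 1 = -1 mod 131: 8 is a quadratic non-residue mod 131. As a residue in [0, p-1] the value is 130.
8^65 mod 131 = 130

130


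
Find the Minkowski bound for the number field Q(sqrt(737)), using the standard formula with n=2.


d = 737, d mod 4 = 1, so disc(K) = d = 737; |disc(K)| = 737
Real quadratic field, so n = 2, s = r2 = 0, r1 = 2
M = (n!/n^n) * (4/pi)^s * sqrt(|disc(K)|) = (2!/2^2) * (4/pi)^0 * sqrt(737)
= 0.5 * 1.000000 * 27.147744
= 13.5739

13.5739


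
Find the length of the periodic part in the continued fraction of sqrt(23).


Run the CF algorithm for sqrt(23).
a_0 = floor(sqrt(23)) = 4; set m_0=0, q_0=1.
Recurrence: m' = q*a - m,  q' = (d - m'^2)/q,  a' = floor((a_0 + m')/q').
  step 1: m=4, q=7, a=1
  step 2: m=3, q=2, a=3
  step 3: m=3, q=7, a=1
  step 4: m=4, q=1, a=8
a_4 = 2*a_0 = 8, so the period closes here.
sqrt(23) = [4; 1, 3, 1, 8]
Period length = 4

4


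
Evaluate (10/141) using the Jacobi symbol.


Compute (10/141) via quadratic reciprocity:
  pull out 2: (2/141) = -1  (since 141 mod 8 = 5)
  reciprocity: (5/141) -> +(141/5)
  reduce: (1/5)
  (1/5) = 1
Product of signs = -1

-1


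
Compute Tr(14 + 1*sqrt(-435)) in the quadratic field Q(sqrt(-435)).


Tr(a + b*sqrt(d)) = (a + b*sqrt(d)) + (a - b*sqrt(d)) = 2a
= 2 * (14)
= 28

28


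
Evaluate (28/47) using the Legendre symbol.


p = 47 is prime, so compute (28/47) with the reciprocity algorithm (Jacobi-symbol steps: pull out 2s via (2/n), flip via reciprocity, reduce):
  pull out 2: (2/47) = +1  (since 47 mod 8 = 7)
  pull out 2: (2/47) = +1  (since 47 mod 8 = 7)
  reciprocity: (7/47) -> -(47/7)
  reduce: (5/7)
  reciprocity: (5/7) -> +(7/5)
  reduce: (2/5)
  pull out 2: (2/5) = -1  (since 5 mod 8 = 5)
  (1/5) = 1
Product of signs = 1
(28/47) = 1

1


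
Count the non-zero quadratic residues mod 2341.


For prime p, the number of non-zero quadratic residues is (p-1)/2.
= (2341-1)/2
= 1170

1170


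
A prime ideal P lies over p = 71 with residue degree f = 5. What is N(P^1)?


N(P^a) = p^(a*f)
= 71^(1*5)
= 71^5
= 1804229351

1804229351


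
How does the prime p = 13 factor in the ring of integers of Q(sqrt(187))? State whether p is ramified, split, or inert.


K = Q(sqrt(187)). Since d mod 4 = 3, disc(K) = 748.
Check p | disc: 748 mod 13 = 7.
p does not divide disc. Compute Legendre symbol (d/p):
5^((13-1)/2) mod 13 = -1
(d/p) = -1, so p is inert: (p) stays prime with e=1, f=2, g=1.
Therefore p is inert.

inert


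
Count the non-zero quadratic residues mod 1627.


For prime p, the number of non-zero quadratic residues is (p-1)/2.
= (1627-1)/2
= 813

813


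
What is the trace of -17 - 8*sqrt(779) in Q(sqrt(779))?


Tr(a + b*sqrt(d)) = (a + b*sqrt(d)) + (a - b*sqrt(d)) = 2a
= 2 * (-17)
= -34

-34


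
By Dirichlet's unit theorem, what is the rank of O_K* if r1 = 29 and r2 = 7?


By Dirichlet's unit theorem:
rank = r1 + r2 - 1
= 29 + 7 - 1
= 35

35


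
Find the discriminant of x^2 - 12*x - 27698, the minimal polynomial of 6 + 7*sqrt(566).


The element 6 + 7*sqrt(566) has minimal polynomial:
x^2 - 12*x - 27698
Discriminant = (-12)^2 - 4*(-27698)
= 144 + 110792
= 110936

110936


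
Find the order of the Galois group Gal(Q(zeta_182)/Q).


|Gal(Q(zeta_182)/Q)| = phi(182)
= 72

72


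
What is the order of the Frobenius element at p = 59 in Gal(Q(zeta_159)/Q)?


The Frobenius at p in Gal(Q(zeta_n)/Q) = (Z/nZ)* is the class of p, so its order is ord_159(59), the smallest k >= 1 with 59^k = 1 mod 159.
n = 159 = 3 * 53, phi(159) = 104; the order divides phi(n).
Divisors of 104: 1, 2, 4, 8, 13, 26, 52, 104
Repeated squaring mod 159: 59^1 = 59, 59^2 = 142, 59^4 = 130, 59^8 = 46, 59^16 = 49, 59^32 = 16, 59^64 = 97
Test divisors in increasing order:
  k=1: 59^1 = 59 mod 159
  k=2: 59^2 = 142 mod 159
  k=4: 59^4 = 130 mod 159
  k=8: 59^8 = 46 mod 159
  k=13: 59^13 = 46 * 130 * 59 = 158 mod 159
  k=26: 59^26 = 49 * 46 * 142 = 1 mod 159  <- first divisor giving 1
Order = 26

26


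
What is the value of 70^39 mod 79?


p = 79 is prime and the exponent is (p-1)/2 = 39, so by Euler's criterion 70^39 = (70/79) = +1 or -1 mod 79.
Compute by square-and-multiply:
  39 = 32 + 4 + 2 + 1 (binary 100111)
  Repeated squaring mod 79: 70^1 = 70, 70^2 = 2, 70^4 = 4, 70^8 = 16, 70^16 = 19, 70^32 = 45
  70^39 = 70^32 * 70^4 * 70^2 * 70^1 = 45 * 4 * 2 * 70 mod 79
    45 * 4 = 180 = 22 mod 79
    22 * 2 = 44 = 44 mod 79
    44 * 70 = 3080 = 78 mod 79
  70^39 = 78 mod 79
Result 78 = p - 1 = -1 mod 79: 70 is a quadratic non-residue mod 79. As a residue in [0, p-1] the value is 78.
70^39 mod 79 = 78

78


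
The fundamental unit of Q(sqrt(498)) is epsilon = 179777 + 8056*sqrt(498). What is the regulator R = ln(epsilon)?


epsilon = 179777 + 8056*sqrt(498)
= 359554.0000
R = ln(359554.0000)
= 12.7926

12.7926


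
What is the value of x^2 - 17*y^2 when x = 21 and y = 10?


x^2 - d*y^2
= 21^2 - 17*10^2
= 441 - 1700
= -1259

-1259


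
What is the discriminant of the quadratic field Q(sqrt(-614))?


For K = Q(sqrt(d)) with d squarefree: disc(K) = d if d = 1 mod 4, and disc(K) = 4d if d = 2 or 3 mod 4.
Here d = -614, and d mod 4 = 2.
d = 2 mod 4, not 1 (O_K = Z[sqrt(d)]), so disc(K) = 4d = 4 * (-614) = -2456

-2456


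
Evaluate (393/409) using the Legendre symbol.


p = 409 is prime, so compute (393/409) with the reciprocity algorithm (Jacobi-symbol steps: pull out 2s via (2/n), flip via reciprocity, reduce):
  reciprocity: (393/409) -> +(409/393)
  reduce: (16/393)
  pull out 2: (2/393) = +1  (since 393 mod 8 = 1)
  pull out 2: (2/393) = +1  (since 393 mod 8 = 1)
  pull out 2: (2/393) = +1  (since 393 mod 8 = 1)
  pull out 2: (2/393) = +1  (since 393 mod 8 = 1)
  (1/393) = 1
Product of signs = 1
(393/409) = 1

1


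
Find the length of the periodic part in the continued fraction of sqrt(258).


Run the CF algorithm for sqrt(258).
a_0 = floor(sqrt(258)) = 16; set m_0=0, q_0=1.
Recurrence: m' = q*a - m,  q' = (d - m'^2)/q,  a' = floor((a_0 + m')/q').
  step 1: m=16, q=2, a=16
  step 2: m=16, q=1, a=32
a_2 = 2*a_0 = 32, so the period closes here.
sqrt(258) = [16; 16, 32]
Period length = 2

2


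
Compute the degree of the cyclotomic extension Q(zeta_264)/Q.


The degree equals Euler's totient phi(264).
264 = 2^3 * 3 * 11
phi(264) = 80

80


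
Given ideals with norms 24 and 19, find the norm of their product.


N(IJ) = N(I) * N(J)
= 24 * 19
= 456

456


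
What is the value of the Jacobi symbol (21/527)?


Compute (21/527) via quadratic reciprocity:
  reciprocity: (21/527) -> +(527/21)
  reduce: (2/21)
  pull out 2: (2/21) = -1  (since 21 mod 8 = 5)
  (1/21) = 1
Product of signs = -1

-1


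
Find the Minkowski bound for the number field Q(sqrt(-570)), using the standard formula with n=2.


d = -570, d mod 4 = 2, so disc(K) = 4d = -2280; |disc(K)| = 2280
Imaginary quadratic field, so n = 2, s = r2 = 1, r1 = 0
M = (n!/n^n) * (4/pi)^s * sqrt(|disc(K)|) = (2!/2^2) * (4/pi)^1 * sqrt(2280)
= 0.5 * 1.273240 * 47.749346
= 30.3982

30.3982


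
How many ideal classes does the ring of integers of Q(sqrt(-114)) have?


K = Q(sqrt(-114)). d mod 4 = 2, so D = disc(K) = 4d = -456
h(K) equals the number of primitive reduced positive-definite forms (a, b, c) = a*x^2 + b*x*y + c*y^2 with b^2 - 4ac = D,
where reduced means |b| <= a <= c, with b >= 0 whenever |b| = a or a = c, and primitive means gcd(a, b, c) = 1.
Reduced forces 3a^2 <= |D| = 456, so 1 <= a <= 12; b must have the parity of D, and c = (b^2 - D)/(4a) must be an integer >= a.
Enumerate a = 1..12, b in [-a, a]:
  a=1: (1, 0, 114)  [1]
  a=2: (2, 0, 57)  [1]
  a=3: (3, 0, 38)  [1]
  a=4: none
  a=5: (5, -2, 23), (5, 2, 23)  [2]
  a=6: (6, 0, 19)  [1]
  a=7..9: none
  a=10: (10, -8, 13), (10, 8, 13)  [2]
  a=11..12: none
Total reduced forms: 1 + 1 + 1 + 2 + 1 + 2 = 8
h = 8

8


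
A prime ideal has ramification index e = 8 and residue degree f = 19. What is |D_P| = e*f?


|D_P| = e * f
= 8 * 19
= 152

152


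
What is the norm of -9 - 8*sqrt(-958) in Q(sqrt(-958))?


N(a + b*sqrt(d)) = a^2 - d*b^2
= (-9)^2 - (-958)*(-8)^2
= 81 + 61312
= 61393

61393


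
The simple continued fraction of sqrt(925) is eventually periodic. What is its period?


Run the CF algorithm for sqrt(925).
a_0 = floor(sqrt(925)) = 30; set m_0=0, q_0=1.
Recurrence: m' = q*a - m,  q' = (d - m'^2)/q,  a' = floor((a_0 + m')/q').
  step 1: m=30, q=25, a=2
  step 2: m=20, q=21, a=2
  step 3: m=22, q=21, a=2
  step 4: m=20, q=25, a=2
  step 5: m=30, q=1, a=60
a_5 = 2*a_0 = 60, so the period closes here.
sqrt(925) = [30; 2, 2, 2, 2, 60]
Period length = 5

5


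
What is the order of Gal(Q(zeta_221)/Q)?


|Gal(Q(zeta_221)/Q)| = phi(221)
= 192

192


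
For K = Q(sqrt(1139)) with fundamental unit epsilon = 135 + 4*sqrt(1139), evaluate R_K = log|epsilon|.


epsilon = 135 + 4*sqrt(1139)
= 269.9963
R = ln(269.9963)
= 5.5984

5.5984


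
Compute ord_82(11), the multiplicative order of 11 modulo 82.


We want ord_82(11), the smallest k >= 1 with 11^k = 1 mod 82.
n = 82 = 2 * 41, phi(82) = 40; the order divides phi(n).
Divisors of 40: 1, 2, 4, 5, 8, 10, 20, 40
Repeated squaring mod 82: 11^1 = 11, 11^2 = 39, 11^4 = 45, 11^8 = 57, 11^16 = 51, 11^32 = 59
Test divisors in increasing order:
  k=1: 11^1 = 11 mod 82
  k=2: 11^2 = 39 mod 82
  k=4: 11^4 = 45 mod 82
  k=5: 11^5 = 45 * 11 = 3 mod 82
  k=8: 11^8 = 57 mod 82
  k=10: 11^10 = 57 * 39 = 9 mod 82
  k=20: 11^20 = 51 * 45 = 81 mod 82
  k=40: 11^40 = 59 * 57 = 1 mod 82  <- first divisor giving 1
Order = 40

40


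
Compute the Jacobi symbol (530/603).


Compute (530/603) via quadratic reciprocity:
  pull out 2: (2/603) = -1  (since 603 mod 8 = 3)
  reciprocity: (265/603) -> +(603/265)
  reduce: (73/265)
  reciprocity: (73/265) -> +(265/73)
  reduce: (46/73)
  pull out 2: (2/73) = +1  (since 73 mod 8 = 1)
  reciprocity: (23/73) -> +(73/23)
  reduce: (4/23)
  pull out 2: (2/23) = +1  (since 23 mod 8 = 7)
  pull out 2: (2/23) = +1  (since 23 mod 8 = 7)
  (1/23) = 1
Product of signs = -1

-1


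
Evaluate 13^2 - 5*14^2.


x^2 - d*y^2
= 13^2 - 5*14^2
= 169 - 980
= -811

-811


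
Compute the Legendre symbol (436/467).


p = 467 is prime, so compute (436/467) with the reciprocity algorithm (Jacobi-symbol steps: pull out 2s via (2/n), flip via reciprocity, reduce):
  pull out 2: (2/467) = -1  (since 467 mod 8 = 3)
  pull out 2: (2/467) = -1  (since 467 mod 8 = 3)
  reciprocity: (109/467) -> +(467/109)
  reduce: (31/109)
  reciprocity: (31/109) -> +(109/31)
  reduce: (16/31)
  pull out 2: (2/31) = +1  (since 31 mod 8 = 7)
  pull out 2: (2/31) = +1  (since 31 mod 8 = 7)
  pull out 2: (2/31) = +1  (since 31 mod 8 = 7)
  pull out 2: (2/31) = +1  (since 31 mod 8 = 7)
  (1/31) = 1
Product of signs = 1
(436/467) = 1

1


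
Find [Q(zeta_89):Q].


The degree equals Euler's totient phi(89).
89 = 89
phi(89) = 88

88


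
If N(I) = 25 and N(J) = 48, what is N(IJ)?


N(IJ) = N(I) * N(J)
= 25 * 48
= 1200

1200


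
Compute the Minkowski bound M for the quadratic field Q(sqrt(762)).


d = 762, d mod 4 = 2, so disc(K) = 4d = 3048; |disc(K)| = 3048
Real quadratic field, so n = 2, s = r2 = 0, r1 = 2
M = (n!/n^n) * (4/pi)^s * sqrt(|disc(K)|) = (2!/2^2) * (4/pi)^0 * sqrt(3048)
= 0.5 * 1.000000 * 55.208695
= 27.6043

27.6043


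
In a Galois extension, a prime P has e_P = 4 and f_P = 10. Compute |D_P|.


|D_P| = e * f
= 4 * 10
= 40

40


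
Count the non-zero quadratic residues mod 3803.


For prime p, the number of non-zero quadratic residues is (p-1)/2.
= (3803-1)/2
= 1901

1901


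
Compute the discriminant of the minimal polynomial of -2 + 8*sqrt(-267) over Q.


The element -2 + 8*sqrt(-267) has minimal polynomial:
x^2 + 4*x + 17092
Discriminant = (4)^2 - 4*(17092)
= 16 - 68368
= -68352

-68352


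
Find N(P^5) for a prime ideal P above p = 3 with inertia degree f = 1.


N(P^a) = p^(a*f)
= 3^(5*1)
= 3^5
= 243

243


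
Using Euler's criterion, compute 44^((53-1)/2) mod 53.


p = 53 is prime and the exponent is (p-1)/2 = 26, so by Euler's criterion 44^26 = (44/53) = +1 or -1 mod 53.
Compute by square-and-multiply:
  26 = 16 + 8 + 2 (binary 11010)
  Repeated squaring mod 53: 44^1 = 44, 44^2 = 28, 44^4 = 42, 44^8 = 15, 44^16 = 13
  44^26 = 44^16 * 44^8 * 44^2 = 13 * 15 * 28 mod 53
    13 * 15 = 195 = 36 mod 53
    36 * 28 = 1008 = 1 mod 53
  44^26 = 1 mod 53
Result 1: 44 is a quadratic residue mod 53.
44^26 mod 53 = 1

1


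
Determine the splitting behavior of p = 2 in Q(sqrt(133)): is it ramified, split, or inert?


K = Q(sqrt(133)). Since d mod 4 = 1, disc(K) = 133.
Check p | disc: 133 mod 2 = 1.
p=2 does not divide disc (d is 1 mod 4). 2 splits iff d = 1 mod 8.
d mod 8 = 5, so (d/2) = -1.
(d/p) = -1, so p is inert: (p) stays prime with e=1, f=2, g=1.
Therefore p is inert.

inert


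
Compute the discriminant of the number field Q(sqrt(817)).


For K = Q(sqrt(d)) with d squarefree: disc(K) = d if d = 1 mod 4, and disc(K) = 4d if d = 2 or 3 mod 4.
Here d = 817, and d mod 4 = 1.
d = 1 mod 4 (O_K = Z[(1+sqrt(d))/2]), so disc(K) = d = 817

817


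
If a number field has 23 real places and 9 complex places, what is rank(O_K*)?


By Dirichlet's unit theorem:
rank = r1 + r2 - 1
= 23 + 9 - 1
= 31

31


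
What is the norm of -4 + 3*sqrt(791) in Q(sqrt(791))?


N(a + b*sqrt(d)) = a^2 - d*b^2
= (-4)^2 - (791)*(3)^2
= 16 - 7119
= -7103

-7103


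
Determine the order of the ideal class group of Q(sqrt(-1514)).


K = Q(sqrt(-1514)). d mod 4 = 2, so D = disc(K) = 4d = -6056
h(K) equals the number of primitive reduced positive-definite forms (a, b, c) = a*x^2 + b*x*y + c*y^2 with b^2 - 4ac = D,
where reduced means |b| <= a <= c, with b >= 0 whenever |b| = a or a = c, and primitive means gcd(a, b, c) = 1.
Reduced forces 3a^2 <= |D| = 6056, so 1 <= a <= 44; b must have the parity of D, and c = (b^2 - D)/(4a) must be an integer >= a.
Enumerate a = 1..44, b in [-a, a]:
  a=1: (1, 0, 1514)  [1]
  a=2: (2, 0, 757)  [1]
  a=3: (3, -2, 505), (3, 2, 505)  [2]
  a=4: none
  a=5: (5, -2, 303), (5, 2, 303)  [2]
  a=6: (6, -4, 253), (6, 4, 253)  [2]
  a=7..8: none
  a=9: (9, -8, 170), (9, 8, 170)  [2]
  a=10: (10, -8, 153), (10, 8, 153)  [2]
  a=11: (11, -4, 138), (11, 4, 138)  [2]
  a=12..14: none
  a=15: (15, -8, 102), (15, -2, 101), (15, 2, 101), (15, 8, 102)  [4]
  a=16: none
  a=17: (17, -8, 90), (17, 8, 90)  [2]
  a=18: (18, -8, 85), (18, 8, 85)  [2]
  a=19: (19, -10, 81), (19, 10, 81)  [2]
  a=20..21: none
  a=22: (22, -4, 69), (22, 4, 69)  [2]
  a=23: (23, -4, 66), (23, 4, 66)  [2]
  a=24: none
  a=25: (25, -12, 62), (25, 12, 62)  [2]
  a=26: none
  a=27: (27, -10, 57), (27, 10, 57)  [2]
  a=28: none
  a=29: (29, -18, 55), (29, 18, 55)  [2]
  a=30: (30, -28, 57), (30, -8, 51), (30, 8, 51), (30, 28, 57)  [4]
  a=31: (31, -12, 50), (31, 12, 50)  [2]
  a=32: none
  a=33: (33, -26, 51), (33, -4, 46), (33, 4, 46), (33, 26, 51)  [4]
  a=34: (34, -8, 45), (34, 8, 45)  [2]
  a=35..36: none
  a=37: (37, -30, 47), (37, 30, 47)  [2]
  a=38: (38, -28, 45), (38, 28, 45)  [2]
  a=39..44: none
Total reduced forms: 1 + 1 + 2 + 2 + 2 + 2 + 2 + 2 + 4 + 2 + 2 + 2 + 2 + 2 + 2 + 2 + 2 + 4 + 2 + 4 + 2 + 2 + 2 = 50
h = 50

50


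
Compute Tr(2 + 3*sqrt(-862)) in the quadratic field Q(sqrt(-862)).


Tr(a + b*sqrt(d)) = (a + b*sqrt(d)) + (a - b*sqrt(d)) = 2a
= 2 * (2)
= 4

4
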